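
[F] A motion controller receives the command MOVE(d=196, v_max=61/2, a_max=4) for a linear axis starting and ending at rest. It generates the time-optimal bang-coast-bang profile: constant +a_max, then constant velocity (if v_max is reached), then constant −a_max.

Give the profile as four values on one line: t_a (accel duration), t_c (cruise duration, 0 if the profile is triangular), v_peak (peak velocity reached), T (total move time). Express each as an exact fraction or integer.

vₘ²/aₘ = (61/2)²/4 = 3721/16
196 < 3721/16 ⇒ no cruise
v_peak = √(196·4) = √784 = 28
t_a = 28/4 = 7; t_c = 0
T = 2·7 = 14

t_a=7 t_c=0 v_peak=28 T=14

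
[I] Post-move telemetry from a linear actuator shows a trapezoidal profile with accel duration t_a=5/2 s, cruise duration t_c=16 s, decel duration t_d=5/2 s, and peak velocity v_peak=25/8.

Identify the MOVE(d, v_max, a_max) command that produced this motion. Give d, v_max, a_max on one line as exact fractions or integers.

d=925/16 v_max=25/8 a_max=5/4

a_max = (25/8)/(5/2) = 5/4
d_a = ½·25/8·5/2 = 125/32; d_c = 25/8·16 = 50
d = 2·125/32 + 50 = 925/16
t_c = 16 > 0 → v_max = v_peak = 25/8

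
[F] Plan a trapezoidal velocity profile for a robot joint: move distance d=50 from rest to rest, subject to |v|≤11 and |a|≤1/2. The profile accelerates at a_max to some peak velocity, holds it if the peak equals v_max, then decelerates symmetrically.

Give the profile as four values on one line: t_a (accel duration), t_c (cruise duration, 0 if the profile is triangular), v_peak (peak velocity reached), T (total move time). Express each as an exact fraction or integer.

t_a=10 t_c=0 v_peak=5 T=20

v_max²/a_max = 11²/(1/2) = 242
50 < 242 ⇒ no cruise
v_peak = √(50·1/2) = √25 = 5
t_a = 5/(1/2) = 10; t_c = 0
T = 2·10 = 20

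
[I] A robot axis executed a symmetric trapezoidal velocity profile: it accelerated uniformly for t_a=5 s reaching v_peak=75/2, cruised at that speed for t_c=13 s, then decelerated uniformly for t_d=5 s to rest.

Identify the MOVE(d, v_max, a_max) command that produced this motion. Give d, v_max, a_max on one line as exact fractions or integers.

a_max = (75/2)/5 = 15/2
d_a = ½·75/2·5 = 375/4; d_c = 75/2·13 = 975/2
d = 2·375/4 + 975/2 = 675
t_c = 13 > 0 → v_max = v_peak = 75/2

d=675 v_max=75/2 a_max=15/2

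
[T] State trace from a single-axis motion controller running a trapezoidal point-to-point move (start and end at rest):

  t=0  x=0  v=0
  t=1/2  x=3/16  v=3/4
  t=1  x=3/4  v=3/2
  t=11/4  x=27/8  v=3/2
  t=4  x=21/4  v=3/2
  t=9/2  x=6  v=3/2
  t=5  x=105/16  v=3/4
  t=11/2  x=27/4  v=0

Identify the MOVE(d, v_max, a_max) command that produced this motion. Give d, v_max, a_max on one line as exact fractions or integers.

d=27/4 v_max=3/2 a_max=3/2

final state: t=11/2, x=27/4, v=0 → d = 27/4
a_max = (3/4−0)/(1/2−0) = 3/2
max v = 3/2 over t∈[1,9/2] → v_max = 3/2
check: 3/2·(1+7/2) = 27/4 ✓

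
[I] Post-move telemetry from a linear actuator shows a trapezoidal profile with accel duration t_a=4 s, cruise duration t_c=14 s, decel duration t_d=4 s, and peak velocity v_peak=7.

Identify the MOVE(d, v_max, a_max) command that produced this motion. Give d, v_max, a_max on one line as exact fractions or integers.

d=126 v_max=7 a_max=7/4

a_max = 7/4
d_a = ½·7·4 = 14; d_c = 7·14 = 98
d = 2·14 + 98 = 126
t_c = 14 > 0 so v_max = 7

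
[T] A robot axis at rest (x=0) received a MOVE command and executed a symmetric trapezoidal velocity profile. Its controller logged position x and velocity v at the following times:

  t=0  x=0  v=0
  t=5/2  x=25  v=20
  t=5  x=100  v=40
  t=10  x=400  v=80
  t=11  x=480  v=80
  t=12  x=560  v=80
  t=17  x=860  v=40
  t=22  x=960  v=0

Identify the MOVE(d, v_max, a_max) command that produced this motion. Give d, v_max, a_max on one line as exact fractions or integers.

final state: t=22, x=960, v=0 → d = 960
a_max = (20−0)/(5/2−0) = 8
max v = 80 over t∈[10,12] → v_max = 80
check: 80·(10+2) = 960 ✓

d=960 v_max=80 a_max=8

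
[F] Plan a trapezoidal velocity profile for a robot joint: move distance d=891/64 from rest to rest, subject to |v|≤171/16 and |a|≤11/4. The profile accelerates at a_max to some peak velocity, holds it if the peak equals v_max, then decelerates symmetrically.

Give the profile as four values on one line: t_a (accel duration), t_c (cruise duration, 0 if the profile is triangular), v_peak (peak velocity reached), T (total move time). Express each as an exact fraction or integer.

(v_max)²/a_max = (171/16)²/(11/4) = 29241/704
891/64 < 29241/704 → triangular
v_peak = √(891/64·11/4) = √(9801/256) = 99/16
t_a = (99/16)/(11/4) = 9/4; t_c = 0
T = 2·9/4 = 9/2

t_a=9/4 t_c=0 v_peak=99/16 T=9/2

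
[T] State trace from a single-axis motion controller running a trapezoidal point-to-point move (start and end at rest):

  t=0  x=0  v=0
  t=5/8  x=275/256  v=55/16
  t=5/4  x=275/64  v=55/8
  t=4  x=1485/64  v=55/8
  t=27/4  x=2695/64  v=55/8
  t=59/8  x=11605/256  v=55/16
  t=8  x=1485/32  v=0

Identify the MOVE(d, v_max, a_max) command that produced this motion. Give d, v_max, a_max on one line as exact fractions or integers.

final state: t=8, x=1485/32, v=0 → d = 1485/32
a_max = (55/16−0)/(5/8−0) = 11/2
max v = 55/8 over t∈[5/4,27/4] → v_max = 55/8
check: 55/8·(5/4+11/2) = 1485/32 ✓

d=1485/32 v_max=55/8 a_max=11/2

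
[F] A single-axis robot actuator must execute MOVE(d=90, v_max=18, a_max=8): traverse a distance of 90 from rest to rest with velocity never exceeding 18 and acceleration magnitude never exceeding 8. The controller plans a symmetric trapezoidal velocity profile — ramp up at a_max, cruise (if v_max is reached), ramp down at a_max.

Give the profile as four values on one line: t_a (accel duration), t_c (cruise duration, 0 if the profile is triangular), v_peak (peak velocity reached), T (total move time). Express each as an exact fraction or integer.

v_max²/a_max = 18²/8 = 81/2
90 ≥ 81/2 so v_max reached
t_a = 18/8 = 9/4; v_peak = 18
d_cruise = 90 − 81/2 = 99/2; t_c = (99/2)/18 = 11/4
T = 2·9/4 + 11/4 = 29/4

t_a=9/4 t_c=11/4 v_peak=18 T=29/4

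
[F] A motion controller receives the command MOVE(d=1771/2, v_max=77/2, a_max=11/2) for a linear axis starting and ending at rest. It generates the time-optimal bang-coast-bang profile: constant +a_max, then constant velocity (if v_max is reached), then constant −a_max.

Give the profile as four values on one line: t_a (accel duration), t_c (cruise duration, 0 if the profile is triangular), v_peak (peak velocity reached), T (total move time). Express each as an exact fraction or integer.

v_max²/a_max = (77/2)²/(11/2) = 539/2
1771/2 ≥ 539/2 → trapezoidal
t_a = (77/2)/(11/2) = 7; v_peak = 77/2
d_cruise = 1771/2 − 539/2 = 616; t_c = 616/(77/2) = 16
T = 2·7 + 16 = 30

t_a=7 t_c=16 v_peak=77/2 T=30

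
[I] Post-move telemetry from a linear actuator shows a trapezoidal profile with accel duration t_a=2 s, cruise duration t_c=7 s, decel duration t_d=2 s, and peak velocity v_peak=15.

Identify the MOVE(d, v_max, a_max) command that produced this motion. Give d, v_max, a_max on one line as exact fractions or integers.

a_max = 15/2
d_a = ½·15·2 = 15; d_c = 15·7 = 105
d = 2·15 + 105 = 135
t_c = 7 > 0 so v_max = 15

d=135 v_max=15 a_max=15/2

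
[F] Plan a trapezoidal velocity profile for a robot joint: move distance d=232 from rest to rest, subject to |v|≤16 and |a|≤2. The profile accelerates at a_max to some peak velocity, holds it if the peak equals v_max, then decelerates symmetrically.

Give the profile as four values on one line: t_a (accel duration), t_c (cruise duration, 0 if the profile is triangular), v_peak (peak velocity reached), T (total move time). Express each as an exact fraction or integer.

t_a=8 t_c=13/2 v_peak=16 T=45/2

vₘ²/aₘ = 16²/2 = 128
232 ≥ 128 → trapezoidal
t_a = 16/2 = 8; v_peak = 16
d_cruise = 232 − 128 = 104; t_c = 104/16 = 13/2
T = 2·8 + 13/2 = 45/2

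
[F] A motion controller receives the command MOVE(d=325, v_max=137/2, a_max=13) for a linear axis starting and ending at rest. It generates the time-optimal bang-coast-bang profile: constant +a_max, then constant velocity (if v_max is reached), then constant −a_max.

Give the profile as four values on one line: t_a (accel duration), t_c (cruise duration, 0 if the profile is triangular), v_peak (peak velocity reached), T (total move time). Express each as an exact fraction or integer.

v_max²/a_max = (137/2)²/13 = 18769/52
325 < 18769/52 so t_c = 0
v_peak = √(325·13) = √4225 = 65
t_a = 65/13 = 5; t_c = 0
T = 2·5 = 10

t_a=5 t_c=0 v_peak=65 T=10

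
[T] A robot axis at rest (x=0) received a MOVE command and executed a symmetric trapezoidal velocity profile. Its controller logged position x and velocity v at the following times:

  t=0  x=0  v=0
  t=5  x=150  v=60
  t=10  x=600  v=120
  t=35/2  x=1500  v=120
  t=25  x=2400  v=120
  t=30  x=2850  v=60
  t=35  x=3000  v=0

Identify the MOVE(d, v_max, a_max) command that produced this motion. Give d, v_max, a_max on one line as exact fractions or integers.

d=3000 v_max=120 a_max=12

final state: t=35, x=3000, v=0 → d = 3000
a_max = (60−0)/(5−0) = 12
max v = 120 over t∈[10,25] → v_max = 120
check: 120·(10+15) = 3000 ✓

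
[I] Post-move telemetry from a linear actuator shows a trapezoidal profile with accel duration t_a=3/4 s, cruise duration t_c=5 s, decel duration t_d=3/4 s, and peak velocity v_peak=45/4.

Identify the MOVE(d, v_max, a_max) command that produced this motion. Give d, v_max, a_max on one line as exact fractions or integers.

a_max = (45/4)/(3/4) = 15
d_a = ½·45/4·3/4 = 135/32; d_c = 45/4·5 = 225/4
d = 2·135/32 + 225/4 = 1035/16
t_c = 5 > 0 → v_max = v_peak = 45/4

d=1035/16 v_max=45/4 a_max=15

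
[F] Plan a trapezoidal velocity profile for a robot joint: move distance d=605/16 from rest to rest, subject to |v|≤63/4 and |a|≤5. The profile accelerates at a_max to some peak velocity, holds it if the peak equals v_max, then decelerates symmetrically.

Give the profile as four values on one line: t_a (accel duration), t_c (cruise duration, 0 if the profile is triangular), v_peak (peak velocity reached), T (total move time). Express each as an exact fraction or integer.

t_a=11/4 t_c=0 v_peak=55/4 T=11/2

(v_max)²/a_max = (63/4)²/5 = 3969/80
605/16 < 3969/80 ⇒ no cruise
v_peak = √(605/16·5) = √(3025/16) = 55/4
t_a = (55/4)/5 = 11/4; t_c = 0
T = 2·11/4 = 11/2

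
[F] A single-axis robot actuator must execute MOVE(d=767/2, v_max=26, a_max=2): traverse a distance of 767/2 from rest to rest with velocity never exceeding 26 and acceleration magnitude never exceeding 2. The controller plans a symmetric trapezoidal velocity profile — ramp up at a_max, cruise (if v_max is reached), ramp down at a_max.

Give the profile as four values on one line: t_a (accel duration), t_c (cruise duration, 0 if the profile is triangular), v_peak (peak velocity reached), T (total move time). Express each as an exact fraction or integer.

vₘ²/aₘ = 26²/2 = 338
767/2 ≥ 338 so v_max reached
t_a = 26/2 = 13; v_peak = 26
d_cruise = 767/2 − 338 = 91/2; t_c = (91/2)/26 = 7/4
T = 2·13 + 7/4 = 111/4

t_a=13 t_c=7/4 v_peak=26 T=111/4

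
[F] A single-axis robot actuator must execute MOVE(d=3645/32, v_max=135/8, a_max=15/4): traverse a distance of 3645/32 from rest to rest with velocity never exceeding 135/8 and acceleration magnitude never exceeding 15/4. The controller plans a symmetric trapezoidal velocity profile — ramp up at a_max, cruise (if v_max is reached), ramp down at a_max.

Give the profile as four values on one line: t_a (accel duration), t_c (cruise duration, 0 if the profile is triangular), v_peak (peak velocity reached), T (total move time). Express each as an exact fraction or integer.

t_a=9/2 t_c=9/4 v_peak=135/8 T=45/4

(v_max)²/a_max = (135/8)²/(15/4) = 1215/16
3645/32 ≥ 1215/16 ⇒ cruise phase
t_a = (135/8)/(15/4) = 9/2; v_peak = 135/8
d_cruise = 3645/32 − 1215/16 = 1215/32; t_c = (1215/32)/(135/8) = 9/4
T = 2·9/2 + 9/4 = 45/4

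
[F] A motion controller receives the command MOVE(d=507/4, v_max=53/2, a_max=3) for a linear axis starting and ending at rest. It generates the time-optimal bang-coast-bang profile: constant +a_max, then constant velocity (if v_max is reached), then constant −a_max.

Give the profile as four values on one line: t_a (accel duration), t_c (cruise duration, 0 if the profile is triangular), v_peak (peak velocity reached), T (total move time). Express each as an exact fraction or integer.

vₘ²/aₘ = (53/2)²/3 = 2809/12
507/4 < 2809/12 so t_c = 0
v_peak = √(507/4·3) = √(1521/4) = 39/2
t_a = (39/2)/3 = 13/2; t_c = 0
T = 2·13/2 = 13

t_a=13/2 t_c=0 v_peak=39/2 T=13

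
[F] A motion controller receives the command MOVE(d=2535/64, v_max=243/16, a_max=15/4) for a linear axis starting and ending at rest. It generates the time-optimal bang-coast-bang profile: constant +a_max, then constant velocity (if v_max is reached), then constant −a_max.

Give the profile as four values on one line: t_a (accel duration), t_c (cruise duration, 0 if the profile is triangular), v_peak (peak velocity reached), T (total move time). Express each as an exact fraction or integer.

t_a=13/4 t_c=0 v_peak=195/16 T=13/2

(v_max)²/a_max = (243/16)²/(15/4) = 19683/320
2535/64 < 19683/320 ⇒ no cruise
v_peak = √(2535/64·15/4) = √(38025/256) = 195/16
t_a = (195/16)/(15/4) = 13/4; t_c = 0
T = 2·13/4 = 13/2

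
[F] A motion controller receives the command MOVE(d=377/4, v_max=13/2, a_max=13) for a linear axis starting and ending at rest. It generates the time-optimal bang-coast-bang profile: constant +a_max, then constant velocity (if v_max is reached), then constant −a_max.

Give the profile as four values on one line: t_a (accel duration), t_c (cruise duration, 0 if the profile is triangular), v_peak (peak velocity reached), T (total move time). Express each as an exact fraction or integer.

(v_max)²/a_max = (13/2)²/13 = 13/4
377/4 ≥ 13/4 ⇒ cruise phase
t_a = (13/2)/13 = 1/2; v_peak = 13/2
d_cruise = 377/4 − 13/4 = 91; t_c = 91/(13/2) = 14
T = 2·1/2 + 14 = 15

t_a=1/2 t_c=14 v_peak=13/2 T=15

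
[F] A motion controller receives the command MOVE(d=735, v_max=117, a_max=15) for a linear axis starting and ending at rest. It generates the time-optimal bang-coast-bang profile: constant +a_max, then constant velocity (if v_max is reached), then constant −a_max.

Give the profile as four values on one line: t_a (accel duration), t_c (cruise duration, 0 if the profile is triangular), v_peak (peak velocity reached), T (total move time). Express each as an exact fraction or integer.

t_a=7 t_c=0 v_peak=105 T=14

vₘ²/aₘ = 117²/15 = 4563/5
735 < 4563/5 so t_c = 0
v_peak = √(735·15) = √11025 = 105
t_a = 105/15 = 7; t_c = 0
T = 2·7 = 14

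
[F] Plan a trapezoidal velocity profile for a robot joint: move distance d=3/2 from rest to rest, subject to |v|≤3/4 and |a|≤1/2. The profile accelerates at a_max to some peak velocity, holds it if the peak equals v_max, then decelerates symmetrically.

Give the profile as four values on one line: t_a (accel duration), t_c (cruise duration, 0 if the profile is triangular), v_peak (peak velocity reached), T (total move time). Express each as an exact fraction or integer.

t_a=3/2 t_c=1/2 v_peak=3/4 T=7/2

v_max²/a_max = (3/4)²/(1/2) = 9/8
3/2 ≥ 9/8 ⇒ cruise phase
t_a = (3/4)/(1/2) = 3/2; v_peak = 3/4
d_cruise = 3/2 − 9/8 = 3/8; t_c = (3/8)/(3/4) = 1/2
T = 2·3/2 + 1/2 = 7/2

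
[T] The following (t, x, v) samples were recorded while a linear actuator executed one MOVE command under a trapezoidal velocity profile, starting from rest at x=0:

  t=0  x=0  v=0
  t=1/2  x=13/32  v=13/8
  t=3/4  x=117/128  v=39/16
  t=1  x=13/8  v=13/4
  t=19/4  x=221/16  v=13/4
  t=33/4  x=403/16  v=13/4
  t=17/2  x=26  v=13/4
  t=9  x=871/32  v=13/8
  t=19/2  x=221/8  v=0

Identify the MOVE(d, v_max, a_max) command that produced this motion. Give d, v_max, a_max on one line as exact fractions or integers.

d=221/8 v_max=13/4 a_max=13/4

final state: t=19/2, x=221/8, v=0 → d = 221/8
a_max = (13/8−0)/(1/2−0) = 13/4
max v = 13/4 over t∈[1,17/2] → v_max = 13/4
check: 13/4·(1+15/2) = 221/8 ✓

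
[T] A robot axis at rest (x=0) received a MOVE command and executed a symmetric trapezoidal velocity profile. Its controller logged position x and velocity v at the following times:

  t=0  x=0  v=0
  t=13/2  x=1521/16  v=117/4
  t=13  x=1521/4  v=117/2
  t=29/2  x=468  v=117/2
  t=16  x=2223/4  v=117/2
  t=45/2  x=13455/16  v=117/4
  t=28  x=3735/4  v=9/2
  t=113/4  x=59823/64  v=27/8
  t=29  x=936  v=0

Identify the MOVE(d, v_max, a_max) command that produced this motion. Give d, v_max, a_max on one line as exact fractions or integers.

d=936 v_max=117/2 a_max=9/2

final state: t=29, x=936, v=0 → d = 936
a_max = (117/4−0)/(13/2−0) = 9/2
max v = 117/2 over t∈[13,16] → v_max = 117/2
check: 117/2·(13+3) = 936 ✓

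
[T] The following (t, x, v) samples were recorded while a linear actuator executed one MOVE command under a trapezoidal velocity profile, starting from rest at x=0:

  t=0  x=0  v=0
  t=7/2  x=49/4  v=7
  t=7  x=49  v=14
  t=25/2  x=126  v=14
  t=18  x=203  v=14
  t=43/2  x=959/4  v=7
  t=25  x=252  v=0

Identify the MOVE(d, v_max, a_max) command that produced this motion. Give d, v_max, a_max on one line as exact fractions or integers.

final state: t=25, x=252, v=0 → d = 252
a_max = (7−0)/(7/2−0) = 2
max v = 14 over t∈[7,18] → v_max = 14
check: 14·(7+11) = 252 ✓

d=252 v_max=14 a_max=2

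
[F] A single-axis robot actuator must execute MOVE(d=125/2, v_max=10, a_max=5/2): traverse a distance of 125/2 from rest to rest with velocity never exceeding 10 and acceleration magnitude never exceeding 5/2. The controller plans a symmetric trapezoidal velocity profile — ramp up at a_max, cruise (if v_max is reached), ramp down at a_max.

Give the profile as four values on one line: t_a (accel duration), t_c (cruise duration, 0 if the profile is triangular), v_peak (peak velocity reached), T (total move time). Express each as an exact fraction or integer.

vₘ²/aₘ = 10²/(5/2) = 40
125/2 ≥ 40 so v_max reached
t_a = 10/(5/2) = 4; v_peak = 10
d_cruise = 125/2 − 40 = 45/2; t_c = (45/2)/10 = 9/4
T = 2·4 + 9/4 = 41/4

t_a=4 t_c=9/4 v_peak=10 T=41/4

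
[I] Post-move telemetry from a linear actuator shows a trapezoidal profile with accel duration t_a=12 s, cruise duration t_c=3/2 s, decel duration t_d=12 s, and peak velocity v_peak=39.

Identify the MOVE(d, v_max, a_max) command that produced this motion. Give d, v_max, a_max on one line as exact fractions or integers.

a_max = 39/12 = 13/4
d_a = ½·39·12 = 234; d_c = 39·3/2 = 117/2
d = 2·234 + 117/2 = 1053/2
t_c = 3/2 > 0 ⇒ limit active, v_max = 39

d=1053/2 v_max=39 a_max=13/4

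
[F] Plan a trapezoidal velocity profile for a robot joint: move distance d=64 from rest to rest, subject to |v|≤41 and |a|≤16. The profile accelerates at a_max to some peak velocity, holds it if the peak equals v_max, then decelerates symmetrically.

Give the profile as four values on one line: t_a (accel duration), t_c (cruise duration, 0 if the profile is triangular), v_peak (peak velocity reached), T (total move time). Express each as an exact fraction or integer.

t_a=2 t_c=0 v_peak=32 T=4

v_max²/a_max = 41²/16 = 1681/16
64 < 1681/16 ⇒ no cruise
v_peak = √(64·16) = √1024 = 32
t_a = 32/16 = 2; t_c = 0
T = 2·2 = 4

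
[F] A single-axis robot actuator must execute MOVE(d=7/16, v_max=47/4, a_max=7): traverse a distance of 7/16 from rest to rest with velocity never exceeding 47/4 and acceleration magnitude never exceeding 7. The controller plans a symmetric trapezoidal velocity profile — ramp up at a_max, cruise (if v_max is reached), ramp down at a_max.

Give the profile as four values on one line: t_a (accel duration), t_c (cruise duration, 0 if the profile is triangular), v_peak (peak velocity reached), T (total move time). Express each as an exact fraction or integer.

(v_max)²/a_max = (47/4)²/7 = 2209/112
7/16 < 2209/112 so t_c = 0
v_peak = √(7/16·7) = √(49/16) = 7/4
t_a = (7/4)/7 = 1/4; t_c = 0
T = 2·1/4 = 1/2

t_a=1/4 t_c=0 v_peak=7/4 T=1/2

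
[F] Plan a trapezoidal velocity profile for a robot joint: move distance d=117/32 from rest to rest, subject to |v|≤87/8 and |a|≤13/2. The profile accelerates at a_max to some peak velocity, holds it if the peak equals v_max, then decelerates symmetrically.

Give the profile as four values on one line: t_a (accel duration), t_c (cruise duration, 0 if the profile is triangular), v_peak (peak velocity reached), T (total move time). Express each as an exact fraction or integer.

(v_max)²/a_max = (87/8)²/(13/2) = 7569/416
117/32 < 7569/416 ⇒ no cruise
v_peak = √(117/32·13/2) = √(1521/64) = 39/8
t_a = (39/8)/(13/2) = 3/4; t_c = 0
T = 2·3/4 = 3/2

t_a=3/4 t_c=0 v_peak=39/8 T=3/2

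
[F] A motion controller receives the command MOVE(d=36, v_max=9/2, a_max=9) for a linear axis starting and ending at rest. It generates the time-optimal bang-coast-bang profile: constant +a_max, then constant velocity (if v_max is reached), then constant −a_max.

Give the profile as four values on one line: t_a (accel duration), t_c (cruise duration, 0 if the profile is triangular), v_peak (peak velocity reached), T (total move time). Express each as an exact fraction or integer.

t_a=1/2 t_c=15/2 v_peak=9/2 T=17/2

(v_max)²/a_max = (9/2)²/9 = 9/4
36 ≥ 9/4 so v_max reached
t_a = (9/2)/9 = 1/2; v_peak = 9/2
d_cruise = 36 − 9/4 = 135/4; t_c = (135/4)/(9/2) = 15/2
T = 2·1/2 + 15/2 = 17/2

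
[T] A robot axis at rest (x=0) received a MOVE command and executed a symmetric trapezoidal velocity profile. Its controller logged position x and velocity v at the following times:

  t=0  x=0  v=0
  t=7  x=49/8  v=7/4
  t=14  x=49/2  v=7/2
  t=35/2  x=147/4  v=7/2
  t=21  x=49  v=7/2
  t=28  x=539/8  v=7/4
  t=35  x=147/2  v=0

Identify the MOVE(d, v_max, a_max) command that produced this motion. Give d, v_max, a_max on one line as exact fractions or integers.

final state: t=35, x=147/2, v=0 → d = 147/2
a_max = (7/4−0)/(7−0) = 1/4
max v = 7/2 over t∈[14,21] → v_max = 7/2
check: 7/2·(14+7) = 147/2 ✓

d=147/2 v_max=7/2 a_max=1/4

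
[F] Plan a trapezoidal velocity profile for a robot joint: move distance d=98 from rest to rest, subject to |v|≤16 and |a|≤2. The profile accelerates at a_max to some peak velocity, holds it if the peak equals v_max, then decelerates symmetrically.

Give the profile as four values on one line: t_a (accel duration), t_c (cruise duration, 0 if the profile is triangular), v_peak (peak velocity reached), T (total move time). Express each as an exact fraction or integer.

v_max²/a_max = 16²/2 = 128
98 < 128 → triangular
v_peak = √(98·2) = √196 = 14
t_a = 14/2 = 7; t_c = 0
T = 2·7 = 14

t_a=7 t_c=0 v_peak=14 T=14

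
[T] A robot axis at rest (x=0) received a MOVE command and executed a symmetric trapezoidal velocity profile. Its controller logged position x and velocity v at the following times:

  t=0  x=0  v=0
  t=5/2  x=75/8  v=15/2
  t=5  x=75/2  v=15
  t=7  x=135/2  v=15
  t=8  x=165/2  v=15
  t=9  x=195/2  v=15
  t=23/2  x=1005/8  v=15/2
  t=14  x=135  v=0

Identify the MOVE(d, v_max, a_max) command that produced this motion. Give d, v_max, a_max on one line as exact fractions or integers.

final state: t=14, x=135, v=0 → d = 135
a_max = (15/2−0)/(5/2−0) = 3
max v = 15 over t∈[5,9] → v_max = 15
check: 15·(5+4) = 135 ✓

d=135 v_max=15 a_max=3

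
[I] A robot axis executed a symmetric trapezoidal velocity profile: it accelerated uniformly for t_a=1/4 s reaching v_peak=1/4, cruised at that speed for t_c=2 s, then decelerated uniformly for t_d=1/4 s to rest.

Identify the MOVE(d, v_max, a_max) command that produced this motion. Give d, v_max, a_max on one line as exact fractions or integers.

a_max = (1/4)/(1/4) = 1
d_a = ½·1/4·1/4 = 1/32; d_c = 1/4·2 = 1/2
d = 2·1/32 + 1/2 = 9/16
t_c = 2 > 0 ⇒ limit active, v_max = 1/4

d=9/16 v_max=1/4 a_max=1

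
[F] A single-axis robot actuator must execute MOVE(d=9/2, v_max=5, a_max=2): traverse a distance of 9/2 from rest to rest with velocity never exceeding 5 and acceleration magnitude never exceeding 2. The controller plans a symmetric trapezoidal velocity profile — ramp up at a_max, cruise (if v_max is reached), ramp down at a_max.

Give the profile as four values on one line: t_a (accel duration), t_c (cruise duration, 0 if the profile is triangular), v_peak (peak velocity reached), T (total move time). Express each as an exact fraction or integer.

t_a=3/2 t_c=0 v_peak=3 T=3

v_max²/a_max = 5²/2 = 25/2
9/2 < 25/2 so t_c = 0
v_peak = √(9/2·2) = √9 = 3
t_a = 3/2; t_c = 0
T = 2·3/2 = 3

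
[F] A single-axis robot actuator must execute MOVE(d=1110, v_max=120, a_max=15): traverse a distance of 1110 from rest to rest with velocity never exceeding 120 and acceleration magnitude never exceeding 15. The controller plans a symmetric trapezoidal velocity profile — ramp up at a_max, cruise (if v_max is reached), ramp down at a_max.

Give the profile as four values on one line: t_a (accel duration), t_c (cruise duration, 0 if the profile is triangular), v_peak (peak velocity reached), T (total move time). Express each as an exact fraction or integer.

(v_max)²/a_max = 120²/15 = 960
1110 ≥ 960 → trapezoidal
t_a = 120/15 = 8; v_peak = 120
d_cruise = 1110 − 960 = 150; t_c = 150/120 = 5/4
T = 2·8 + 5/4 = 69/4

t_a=8 t_c=5/4 v_peak=120 T=69/4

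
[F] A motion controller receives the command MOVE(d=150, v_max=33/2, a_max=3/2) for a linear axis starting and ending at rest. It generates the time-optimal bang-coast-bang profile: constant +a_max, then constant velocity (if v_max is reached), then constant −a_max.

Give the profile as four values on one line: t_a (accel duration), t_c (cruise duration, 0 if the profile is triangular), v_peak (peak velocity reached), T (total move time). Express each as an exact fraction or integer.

t_a=10 t_c=0 v_peak=15 T=20

(v_max)²/a_max = (33/2)²/(3/2) = 363/2
150 < 363/2 → triangular
v_peak = √(150·3/2) = √225 = 15
t_a = 15/(3/2) = 10; t_c = 0
T = 2·10 = 20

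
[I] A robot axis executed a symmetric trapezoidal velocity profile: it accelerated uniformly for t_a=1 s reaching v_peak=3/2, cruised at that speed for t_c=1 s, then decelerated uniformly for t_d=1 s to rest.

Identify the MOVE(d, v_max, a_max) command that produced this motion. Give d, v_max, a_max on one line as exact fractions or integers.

d=3 v_max=3/2 a_max=3/2

a_max = (3/2)/1 = 3/2
d_a = ½·3/2·1 = 3/4; d_c = 3/2·1 = 3/2
d = 2·3/4 + 3/2 = 3
t_c = 1 > 0 so v_max = 3/2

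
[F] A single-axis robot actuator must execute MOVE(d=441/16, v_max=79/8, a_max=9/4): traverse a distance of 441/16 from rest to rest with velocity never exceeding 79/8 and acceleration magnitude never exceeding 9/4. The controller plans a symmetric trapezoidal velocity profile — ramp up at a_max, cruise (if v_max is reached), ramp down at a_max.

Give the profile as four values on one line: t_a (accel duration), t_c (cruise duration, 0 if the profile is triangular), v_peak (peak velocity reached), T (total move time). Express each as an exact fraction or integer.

t_a=7/2 t_c=0 v_peak=63/8 T=7

v_max²/a_max = (79/8)²/(9/4) = 6241/144
441/16 < 6241/144 so t_c = 0
v_peak = √(441/16·9/4) = √(3969/64) = 63/8
t_a = (63/8)/(9/4) = 7/2; t_c = 0
T = 2·7/2 = 7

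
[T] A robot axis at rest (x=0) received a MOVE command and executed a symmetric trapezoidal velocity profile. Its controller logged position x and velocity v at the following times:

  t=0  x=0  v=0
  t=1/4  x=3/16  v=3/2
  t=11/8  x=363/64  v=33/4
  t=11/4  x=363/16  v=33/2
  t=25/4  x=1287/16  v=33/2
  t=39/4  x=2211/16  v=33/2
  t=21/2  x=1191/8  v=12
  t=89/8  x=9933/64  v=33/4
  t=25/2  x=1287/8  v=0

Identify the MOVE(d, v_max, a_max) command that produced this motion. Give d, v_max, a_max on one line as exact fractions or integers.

d=1287/8 v_max=33/2 a_max=6

final state: t=25/2, x=1287/8, v=0 → d = 1287/8
a_max = (3/2−0)/(1/4−0) = 6
max v = 33/2 over t∈[11/4,39/4] → v_max = 33/2
check: 33/2·(11/4+7) = 1287/8 ✓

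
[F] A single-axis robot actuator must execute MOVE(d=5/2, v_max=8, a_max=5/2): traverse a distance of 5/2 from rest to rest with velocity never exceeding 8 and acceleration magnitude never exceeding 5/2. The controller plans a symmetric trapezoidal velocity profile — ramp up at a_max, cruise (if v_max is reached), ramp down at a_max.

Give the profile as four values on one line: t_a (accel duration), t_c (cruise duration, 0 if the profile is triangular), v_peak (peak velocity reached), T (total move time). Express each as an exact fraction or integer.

t_a=1 t_c=0 v_peak=5/2 T=2

(v_max)²/a_max = 8²/(5/2) = 128/5
5/2 < 128/5 → triangular
v_peak = √(5/2·5/2) = √(25/4) = 5/2
t_a = (5/2)/(5/2) = 1; t_c = 0
T = 2·1 = 2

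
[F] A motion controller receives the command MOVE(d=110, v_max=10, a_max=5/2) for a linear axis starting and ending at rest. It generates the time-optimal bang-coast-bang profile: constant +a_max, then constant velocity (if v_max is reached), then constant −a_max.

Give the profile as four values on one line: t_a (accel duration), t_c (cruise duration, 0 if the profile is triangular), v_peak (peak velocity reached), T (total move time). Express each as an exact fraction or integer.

(v_max)²/a_max = 10²/(5/2) = 40
110 ≥ 40 ⇒ cruise phase
t_a = 10/(5/2) = 4; v_peak = 10
d_cruise = 110 − 40 = 70; t_c = 70/10 = 7
T = 2·4 + 7 = 15

t_a=4 t_c=7 v_peak=10 T=15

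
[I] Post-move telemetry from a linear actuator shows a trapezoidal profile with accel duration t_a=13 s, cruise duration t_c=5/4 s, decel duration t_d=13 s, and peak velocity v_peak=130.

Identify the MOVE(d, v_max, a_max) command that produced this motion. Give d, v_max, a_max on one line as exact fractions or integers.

d=3705/2 v_max=130 a_max=10

a_max = 130/13 = 10
d_a = ½·130·13 = 845; d_c = 130·5/4 = 325/2
d = 2·845 + 325/2 = 3705/2
t_c = 5/4 > 0 ⇒ limit active, v_max = 130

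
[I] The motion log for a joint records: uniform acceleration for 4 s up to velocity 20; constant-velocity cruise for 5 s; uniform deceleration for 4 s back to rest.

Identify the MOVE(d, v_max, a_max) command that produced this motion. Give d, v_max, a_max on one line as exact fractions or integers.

d=180 v_max=20 a_max=5

a_max = 20/4 = 5
d_a = ½·20·4 = 40; d_c = 20·5 = 100
d = 2·40 + 100 = 180
t_c = 5 > 0 so v_max = 20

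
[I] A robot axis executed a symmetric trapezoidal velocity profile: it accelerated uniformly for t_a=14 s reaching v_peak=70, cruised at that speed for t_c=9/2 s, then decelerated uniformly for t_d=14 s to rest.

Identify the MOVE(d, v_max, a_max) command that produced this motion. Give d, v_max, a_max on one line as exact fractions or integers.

d=1295 v_max=70 a_max=5

a_max = 70/14 = 5
d_a = ½·70·14 = 490; d_c = 70·9/2 = 315
d = 2·490 + 315 = 1295
t_c = 9/2 > 0 ⇒ limit active, v_max = 70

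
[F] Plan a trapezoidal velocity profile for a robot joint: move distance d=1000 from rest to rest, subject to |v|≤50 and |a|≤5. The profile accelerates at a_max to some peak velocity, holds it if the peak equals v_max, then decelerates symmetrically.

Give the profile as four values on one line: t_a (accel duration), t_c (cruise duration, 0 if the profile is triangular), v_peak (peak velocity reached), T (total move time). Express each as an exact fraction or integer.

t_a=10 t_c=10 v_peak=50 T=30

v_max²/a_max = 50²/5 = 500
1000 ≥ 500 → trapezoidal
t_a = 50/5 = 10; v_peak = 50
d_cruise = 1000 − 500 = 500; t_c = 500/50 = 10
T = 2·10 + 10 = 30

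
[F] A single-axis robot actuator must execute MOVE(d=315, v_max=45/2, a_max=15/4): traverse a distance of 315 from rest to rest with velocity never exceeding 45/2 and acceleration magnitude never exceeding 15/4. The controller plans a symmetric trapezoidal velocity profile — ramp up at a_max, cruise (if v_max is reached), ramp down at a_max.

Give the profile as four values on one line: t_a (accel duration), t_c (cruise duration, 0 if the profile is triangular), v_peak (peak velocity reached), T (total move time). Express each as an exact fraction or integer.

vₘ²/aₘ = (45/2)²/(15/4) = 135
315 ≥ 135 so v_max reached
t_a = (45/2)/(15/4) = 6; v_peak = 45/2
d_cruise = 315 − 135 = 180; t_c = 180/(45/2) = 8
T = 2·6 + 8 = 20

t_a=6 t_c=8 v_peak=45/2 T=20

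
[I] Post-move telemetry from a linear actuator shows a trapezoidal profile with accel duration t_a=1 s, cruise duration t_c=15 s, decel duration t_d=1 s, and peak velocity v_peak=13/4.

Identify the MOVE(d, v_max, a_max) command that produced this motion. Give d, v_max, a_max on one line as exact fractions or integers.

d=52 v_max=13/4 a_max=13/4

a_max = (13/4)/1 = 13/4
d_a = ½·13/4·1 = 13/8; d_c = 13/4·15 = 195/4
d = 2·13/8 + 195/4 = 52
t_c = 15 > 0 ⇒ limit active, v_max = 13/4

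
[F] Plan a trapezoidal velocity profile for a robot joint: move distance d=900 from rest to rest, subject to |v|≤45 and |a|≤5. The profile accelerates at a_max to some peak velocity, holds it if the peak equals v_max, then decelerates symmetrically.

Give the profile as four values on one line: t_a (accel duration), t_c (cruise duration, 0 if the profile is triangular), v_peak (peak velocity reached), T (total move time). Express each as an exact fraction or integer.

t_a=9 t_c=11 v_peak=45 T=29

v_max²/a_max = 45²/5 = 405
900 ≥ 405 so v_max reached
t_a = 45/5 = 9; v_peak = 45
d_cruise = 900 − 405 = 495; t_c = 495/45 = 11
T = 2·9 + 11 = 29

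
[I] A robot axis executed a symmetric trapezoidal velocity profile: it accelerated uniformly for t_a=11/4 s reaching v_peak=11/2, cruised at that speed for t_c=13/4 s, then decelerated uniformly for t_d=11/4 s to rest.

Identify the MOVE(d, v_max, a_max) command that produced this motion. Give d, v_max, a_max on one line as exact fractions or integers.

d=33 v_max=11/2 a_max=2

a_max = (11/2)/(11/4) = 2
d_a = ½·11/2·11/4 = 121/16; d_c = 11/2·13/4 = 143/8
d = 2·121/16 + 143/8 = 33
t_c = 13/4 > 0 so v_max = 11/2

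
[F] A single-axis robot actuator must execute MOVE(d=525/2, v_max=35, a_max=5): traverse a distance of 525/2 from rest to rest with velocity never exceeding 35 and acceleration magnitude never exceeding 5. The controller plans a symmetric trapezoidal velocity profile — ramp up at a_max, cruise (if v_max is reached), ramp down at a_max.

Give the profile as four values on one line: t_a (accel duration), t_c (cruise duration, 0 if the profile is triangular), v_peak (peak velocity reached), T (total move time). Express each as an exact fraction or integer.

vₘ²/aₘ = 35²/5 = 245
525/2 ≥ 245 → trapezoidal
t_a = 35/5 = 7; v_peak = 35
d_cruise = 525/2 − 245 = 35/2; t_c = (35/2)/35 = 1/2
T = 2·7 + 1/2 = 29/2

t_a=7 t_c=1/2 v_peak=35 T=29/2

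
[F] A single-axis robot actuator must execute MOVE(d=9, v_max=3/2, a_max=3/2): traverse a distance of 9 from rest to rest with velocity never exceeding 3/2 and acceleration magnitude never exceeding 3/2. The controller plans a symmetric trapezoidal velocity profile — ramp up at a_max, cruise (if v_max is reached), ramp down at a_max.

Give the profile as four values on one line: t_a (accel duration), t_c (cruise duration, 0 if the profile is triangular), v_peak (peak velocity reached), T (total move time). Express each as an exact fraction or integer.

t_a=1 t_c=5 v_peak=3/2 T=7

v_max²/a_max = (3/2)²/(3/2) = 3/2
9 ≥ 3/2 → trapezoidal
t_a = (3/2)/(3/2) = 1; v_peak = 3/2
d_cruise = 9 − 3/2 = 15/2; t_c = (15/2)/(3/2) = 5
T = 2·1 + 5 = 7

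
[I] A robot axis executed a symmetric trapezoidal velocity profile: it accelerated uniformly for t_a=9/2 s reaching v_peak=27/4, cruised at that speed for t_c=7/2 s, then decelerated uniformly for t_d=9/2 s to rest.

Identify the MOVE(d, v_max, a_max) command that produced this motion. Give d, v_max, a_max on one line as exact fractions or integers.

d=54 v_max=27/4 a_max=3/2

a_max = (27/4)/(9/2) = 3/2
d_a = ½·27/4·9/2 = 243/16; d_c = 27/4·7/2 = 189/8
d = 2·243/16 + 189/8 = 54
t_c = 7/2 > 0 → v_max = v_peak = 27/4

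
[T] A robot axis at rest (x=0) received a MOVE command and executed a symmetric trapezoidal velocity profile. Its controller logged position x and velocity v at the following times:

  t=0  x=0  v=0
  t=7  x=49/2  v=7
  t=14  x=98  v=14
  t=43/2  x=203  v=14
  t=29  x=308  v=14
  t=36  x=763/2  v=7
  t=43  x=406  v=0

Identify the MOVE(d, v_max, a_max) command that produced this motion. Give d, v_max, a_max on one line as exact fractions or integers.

d=406 v_max=14 a_max=1

final state: t=43, x=406, v=0 → d = 406
a_max = (7−0)/(7−0) = 1
max v = 14 over t∈[14,29] → v_max = 14
check: 14·(14+15) = 406 ✓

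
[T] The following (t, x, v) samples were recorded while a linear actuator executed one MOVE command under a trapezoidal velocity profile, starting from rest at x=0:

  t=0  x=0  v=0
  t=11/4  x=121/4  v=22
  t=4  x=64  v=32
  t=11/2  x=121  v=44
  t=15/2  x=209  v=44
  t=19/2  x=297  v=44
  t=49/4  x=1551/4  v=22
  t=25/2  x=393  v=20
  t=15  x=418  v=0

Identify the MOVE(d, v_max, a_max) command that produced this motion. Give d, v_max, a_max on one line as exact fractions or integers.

final state: t=15, x=418, v=0 → d = 418
a_max = (22−0)/(11/4−0) = 8
max v = 44 over t∈[11/2,19/2] → v_max = 44
check: 44·(11/2+4) = 418 ✓

d=418 v_max=44 a_max=8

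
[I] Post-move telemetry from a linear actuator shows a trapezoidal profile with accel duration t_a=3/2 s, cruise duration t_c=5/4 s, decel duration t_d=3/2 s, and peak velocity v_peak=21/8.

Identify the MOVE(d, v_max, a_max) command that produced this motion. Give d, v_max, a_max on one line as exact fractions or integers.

a_max = (21/8)/(3/2) = 7/4
d_a = ½·21/8·3/2 = 63/32; d_c = 21/8·5/4 = 105/32
d = 2·63/32 + 105/32 = 231/32
t_c = 5/4 > 0 so v_max = 21/8

d=231/32 v_max=21/8 a_max=7/4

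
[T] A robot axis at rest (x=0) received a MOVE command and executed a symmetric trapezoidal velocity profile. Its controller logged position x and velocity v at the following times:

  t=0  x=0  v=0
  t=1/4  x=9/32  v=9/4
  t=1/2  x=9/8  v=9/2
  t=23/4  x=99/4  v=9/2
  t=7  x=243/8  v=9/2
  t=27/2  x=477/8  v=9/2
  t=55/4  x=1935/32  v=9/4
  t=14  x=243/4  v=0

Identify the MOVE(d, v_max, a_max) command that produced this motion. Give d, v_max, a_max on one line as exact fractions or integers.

final state: t=14, x=243/4, v=0 → d = 243/4
a_max = (9/4−0)/(1/4−0) = 9
max v = 9/2 over t∈[1/2,27/2] → v_max = 9/2
check: 9/2·(1/2+13) = 243/4 ✓

d=243/4 v_max=9/2 a_max=9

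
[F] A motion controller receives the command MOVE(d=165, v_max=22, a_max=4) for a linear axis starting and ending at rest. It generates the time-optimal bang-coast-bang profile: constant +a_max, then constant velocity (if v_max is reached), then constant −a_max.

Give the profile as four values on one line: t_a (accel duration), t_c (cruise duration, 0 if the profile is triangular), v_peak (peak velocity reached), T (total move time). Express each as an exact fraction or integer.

t_a=11/2 t_c=2 v_peak=22 T=13

(v_max)²/a_max = 22²/4 = 121
165 ≥ 121 → trapezoidal
t_a = 22/4 = 11/2; v_peak = 22
d_cruise = 165 − 121 = 44; t_c = 44/22 = 2
T = 2·11/2 + 2 = 13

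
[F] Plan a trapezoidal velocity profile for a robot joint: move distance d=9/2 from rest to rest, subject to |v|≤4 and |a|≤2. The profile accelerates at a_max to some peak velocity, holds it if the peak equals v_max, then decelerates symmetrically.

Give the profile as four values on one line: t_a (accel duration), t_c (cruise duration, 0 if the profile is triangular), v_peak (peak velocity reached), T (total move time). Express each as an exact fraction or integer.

vₘ²/aₘ = 4²/2 = 8
9/2 < 8 → triangular
v_peak = √(9/2·2) = √9 = 3
t_a = 3/2; t_c = 0
T = 2·3/2 = 3

t_a=3/2 t_c=0 v_peak=3 T=3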